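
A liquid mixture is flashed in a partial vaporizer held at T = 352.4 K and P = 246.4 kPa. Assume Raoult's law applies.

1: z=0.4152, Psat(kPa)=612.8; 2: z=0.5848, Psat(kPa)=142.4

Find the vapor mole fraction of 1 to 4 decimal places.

Raoult's law: Kᵢ = Pᵢˢᵃᵗ/P = Pᵢˢᵃᵗ/246.4.
  K_1 = 612.8/246.4 = 2.487013, K_2 = 142.4/246.4 = 0.577922
Rachford–Rice: g(ψ) = Σ zᵢ(Kᵢ−1)/(1+ψ(Kᵢ−1)) = 0.
Check two-phase: ΣzᵢKᵢ = 1.3706 > 1 and Σzᵢ/Kᵢ = 1.1788 > 1, so g(0) = 0.3706 > 0 and g(1) = -0.1788 < 0.
Iterate (Newton) starting at ψ = 0.5:
  ψ = 0.5000: g = 0.04126, g' = -0.4694 → ψ = 0.5879
  ψ = 0.5879: g = 0.00113, g' = -0.4457 → ψ = 0.5904
Converged at ψ = 0.5904.
Compositions from xᵢ = zᵢ/(1+ψ(Kᵢ−1)), yᵢ = Kᵢxᵢ:
  1: x = 0.2211, y = 0.5498
  2: x = 0.7789, y = 0.4502

y_1 = 0.5498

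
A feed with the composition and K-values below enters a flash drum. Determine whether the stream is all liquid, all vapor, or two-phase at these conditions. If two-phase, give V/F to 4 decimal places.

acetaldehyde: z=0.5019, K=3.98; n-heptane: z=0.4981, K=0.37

two-phase, V/F = 0.6295

ΣzᵢKᵢ = 2.1819; Σzᵢ/Kᵢ = 1.4723.
Both exceed 1, so a two-phase solution exists.
Let ψ = V/F and solve Σ zᵢ(Kᵢ−1)/(1+ψ(Kᵢ−1)) = 0.
Binary case is linear: z₁(K₁−1)(1+ψ(K₂−1)) + z₂(K₂−1)(1+ψ(K₁−1)) = 0
⇒ ψ = [z₁(K₁−1)+z₂(K₂−1)] / [−(K₁−1)(K₂−1)] = 1.18186/1.87740 = 0.6295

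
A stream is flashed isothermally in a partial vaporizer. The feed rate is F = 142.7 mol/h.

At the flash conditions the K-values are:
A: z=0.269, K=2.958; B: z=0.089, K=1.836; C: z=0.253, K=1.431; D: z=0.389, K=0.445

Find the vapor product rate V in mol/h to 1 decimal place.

Material balance + equilibrium reduce to Σ zᵢ(Kᵢ−1)/(1+V/F(Kᵢ−1)) = 0.
g(0) = ΣzᵢKᵢ − 1 = 0.494 and g(1) = 1 − Σzᵢ/Kᵢ = -0.190, so a root lies in (0, 1).
Newton–Raphson from V/F = 0.46:
  V/F = 0.460: g = 0.1319, g' = -0.567 → V/F = 0.693
  V/F = 0.693: g = 0.0038, g' = -0.555 → V/F = 0.700
Converged at V/F = 0.700.
Then V = V/F·F = 0.6997·142.7 = 99.8 mol/h and L = F − V = 42.9 mol/h.

V = 99.8 mol/h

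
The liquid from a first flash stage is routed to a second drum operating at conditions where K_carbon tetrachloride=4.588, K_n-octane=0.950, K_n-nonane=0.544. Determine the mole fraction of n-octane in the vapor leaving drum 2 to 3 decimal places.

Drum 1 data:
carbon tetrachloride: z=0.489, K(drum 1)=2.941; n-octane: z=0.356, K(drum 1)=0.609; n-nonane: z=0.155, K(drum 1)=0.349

Drum 1:
Rachford–Rice: g(ψ₁) = Σ zᵢ(Kᵢ−1)/(1+ψ₁(Kᵢ−1)) = 0.
Check two-phase: ΣzᵢKᵢ = 1.709 > 1 and Σzᵢ/Kᵢ = 1.195 > 1, so g(0) = 0.709 > 0 and g(1) = -0.195 < 0.
Newton iteration, ψ₁⁰ = 0.53:
  ψ₁ = 0.530: g = 0.1382, g' = -0.687 → ψ₁ = 0.731
  ψ₁ = 0.731: g = 0.0049, g' = -0.661 → ψ₁ = 0.739
Converged at ψ₁ = 0.739.
Drum-1 compositions:
  carbon tetrachloride: x = 0.201, y = 0.591
  n-octane: x = 0.501, y = 0.305
  n-nonane: x = 0.299, y = 0.104
Drum-2 feed = drum-1 liquid: z₂ = (0.2009, 0.5005, 0.2985).
Drum 2:
Let ψ₂ = V/F and solve Σ zᵢ(Kᵢ−1)/(1+ψ₂(Kᵢ−1)) = 0.
g(0) = ΣzᵢKᵢ − 1 = 0.560 and g(1) = 1 − Σzᵢ/Kᵢ = -0.119, so a root lies in (0, 1).
Newton–Raphson from ψ₂ = 0.49:
  ψ₂ = 0.490: g = 0.0605, g' = -0.444 → ψ₂ = 0.626
  ψ₂ = 0.626: g = 0.0057, g' = -0.368 → ψ₂ = 0.642
Converged at ψ₂ = 0.642.
  carbon tetrachloride: x = 0.061, y = 0.279
  n-octane: x = 0.517, y = 0.491
  n-nonane: x = 0.422, y = 0.230

y_n-octane (drum 2) = 0.491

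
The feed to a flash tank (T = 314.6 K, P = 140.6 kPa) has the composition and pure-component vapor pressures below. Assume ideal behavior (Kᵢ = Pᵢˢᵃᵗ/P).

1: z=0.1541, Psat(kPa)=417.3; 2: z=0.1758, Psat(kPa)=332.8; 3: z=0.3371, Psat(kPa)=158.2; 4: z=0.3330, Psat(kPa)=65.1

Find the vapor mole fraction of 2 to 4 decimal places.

y_2 = 0.2118

Raoult's law: Kᵢ = Pᵢˢᵃᵗ/P = Pᵢˢᵃᵗ/140.6.
  K_1 = 417.3/140.6 = 2.967994, K_2 = 332.8/140.6 = 2.366999, K_3 = 158.2/140.6 = 1.125178, K_4 = 65.1/140.6 = 0.463016
Let ψ = V/F and solve Σ zᵢ(Kᵢ−1)/(1+ψ(Kᵢ−1)) = 0.
Check two-phase: ΣzᵢKᵢ = 1.4070 > 1 and Σzᵢ/Kᵢ = 1.1450 > 1, so g(0) = 0.4070 > 0 and g(1) = -0.1450 < 0.
Iterate (Newton) starting at ψ = 0.69:
  ψ = 0.6900: g = 0.00706, g' = -0.4411 → ψ = 0.7060
Converged at ψ = 0.7060.
Compositions from xᵢ = zᵢ/(1+ψ(Kᵢ−1)), yᵢ = Kᵢxᵢ:
  1: x = 0.0645, y = 0.1914
  2: x = 0.0895, y = 0.2118
  3: x = 0.3097, y = 0.3485
  4: x = 0.5363, y = 0.2483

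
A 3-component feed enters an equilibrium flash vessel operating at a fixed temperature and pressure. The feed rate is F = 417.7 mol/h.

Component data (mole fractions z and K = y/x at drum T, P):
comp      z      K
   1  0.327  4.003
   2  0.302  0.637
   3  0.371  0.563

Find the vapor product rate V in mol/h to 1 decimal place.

V = 243.8 mol/h

Material balance + equilibrium reduce to Σ zᵢ(Kᵢ−1)/(1+β(Kᵢ−1)) = 0.
Feasibility: ΣzᵢKᵢ = 1.710, Σzᵢ/Kᵢ = 1.215 — both > 1, two phases present.
Iterate (Newton) starting at β = 0.5:
  β = 0.500: g = 0.0512, g' = -0.647 → β = 0.579
  β = 0.579: g = 0.0026, g' = -0.584 → β = 0.584
Converged at β = 0.584.
Then V = β·F = 0.5837·417.7 = 243.8 mol/h and L = F − V = 173.9 mol/h.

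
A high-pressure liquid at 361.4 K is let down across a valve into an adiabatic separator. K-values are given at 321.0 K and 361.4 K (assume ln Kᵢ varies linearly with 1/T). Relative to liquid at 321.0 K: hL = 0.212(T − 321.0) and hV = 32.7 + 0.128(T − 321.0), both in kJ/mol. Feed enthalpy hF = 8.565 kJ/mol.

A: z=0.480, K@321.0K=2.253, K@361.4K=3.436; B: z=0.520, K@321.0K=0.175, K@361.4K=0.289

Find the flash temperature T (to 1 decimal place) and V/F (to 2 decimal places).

T = 327.1 K, V/F = 0.23

Adiabatic flash: solve Rachford–Rice at each trial T, then check hF = ψ·hV(T) + (1−ψ)·hL(T).
  T = 321.0 K: K = (2.253, 0.175), RR gives ψ = 0.167, H_out = 5.455 kJ/mol
  T = 361.4 K: K = (3.436, 0.289), RR gives ψ = 0.462, H_out = 22.094 kJ/mol
  T = 341.2 K: K = (2.817, 0.228), RR gives ψ = 0.336, H_out = 14.694 kJ/mol
  T = 331.1 K: K = (2.528, 0.201), RR gives ψ = 0.260, H_out = 10.429 kJ/mol
  T = 326.1 K: K = (2.390, 0.188), RR gives ψ = 0.217, H_out = 8.079 kJ/mol
  T = 328.6 K: K = (2.459, 0.194), RR gives ψ = 0.239, H_out = 9.278 kJ/mol
  T = 327.4 K: K = (2.426, 0.191), RR gives ψ = 0.229, H_out = 8.709 kJ/mol
Linear interpolation between T = 326.1 (H_out = 8.079) and T = 327.4 (H_out = 8.709) on hF = 8.565 gives T ≈ 327.1 K, at which ψ = 0.23.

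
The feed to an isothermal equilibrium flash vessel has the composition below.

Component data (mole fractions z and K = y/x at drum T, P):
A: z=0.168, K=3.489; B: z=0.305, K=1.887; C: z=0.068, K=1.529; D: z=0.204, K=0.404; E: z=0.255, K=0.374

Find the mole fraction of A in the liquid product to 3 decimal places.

x_A = 0.075

Newton iteration, V/F⁰ = 0.5:
  V/F = 0.500: g = -0.0034, g' = -0.692 → V/F = 0.495
Converged at V/F = 0.495.
Compositions from xᵢ = zᵢ/(1+V/F(Kᵢ−1)), yᵢ = Kᵢxᵢ:
  A: x = 0.075, y = 0.263
  B: x = 0.212, y = 0.400
  C: x = 0.054, y = 0.082
  D: x = 0.289, y = 0.117
  E: x = 0.370, y = 0.138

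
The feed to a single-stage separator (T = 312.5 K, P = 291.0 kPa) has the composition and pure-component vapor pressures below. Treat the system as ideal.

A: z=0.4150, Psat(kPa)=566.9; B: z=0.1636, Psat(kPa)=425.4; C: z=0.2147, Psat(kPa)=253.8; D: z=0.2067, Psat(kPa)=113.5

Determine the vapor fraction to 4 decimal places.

ψ = 0.8048

Raoult's law: Kᵢ = Pᵢˢᵃᵗ/P = Pᵢˢᵃᵗ/291.0.
  K_A = 566.9/291.0 = 1.948110, K_B = 425.4/291.0 = 1.461856, K_C = 253.8/291.0 = 0.872165, K_D = 113.5/291.0 = 0.390034
Let ψ = V/F and solve Σ zᵢ(Kᵢ−1)/(1+ψ(Kᵢ−1)) = 0.
g(0) = ΣzᵢKᵢ − 1 = 0.3155 and g(1) = 1 − Σzᵢ/Kᵢ = -0.1011, so a root lies in (0, 1).
Newton–Raphson from ψ = 0.5:
  ψ = 0.5000: g = 0.11759, g' = -0.3579 → ψ = 0.8285
  ψ = 0.8285: g = -0.01058, g' = -0.4540 → ψ = 0.8052
  ψ = 0.8052: g = -0.00017, g' = -0.4399 → ψ = 0.8048
Converged at ψ = 0.8048.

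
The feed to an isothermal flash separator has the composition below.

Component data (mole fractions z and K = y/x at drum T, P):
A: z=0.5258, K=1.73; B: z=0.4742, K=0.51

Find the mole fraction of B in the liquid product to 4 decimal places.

Let ψ = V/F and solve Σ zᵢ(Kᵢ−1)/(1+ψ(Kᵢ−1)) = 0.
g(0) = ΣzᵢKᵢ − 1 = 0.1515 and g(1) = 1 − Σzᵢ/Kᵢ = -0.2337, so a root lies in (0, 1).
Binary case is linear: z₁(K₁−1)(1+ψ(K₂−1)) + z₂(K₂−1)(1+ψ(K₁−1)) = 0
⇒ ψ = [z₁(K₁−1)+z₂(K₂−1)] / [−(K₁−1)(K₂−1)] = 0.15148/0.35770 = 0.4235
Compositions from xᵢ = zᵢ/(1+ψ(Kᵢ−1)), yᵢ = Kᵢxᵢ:
  A: x = 0.4016, y = 0.6948
  B: x = 0.5984, y = 0.3052

x_B = 0.5984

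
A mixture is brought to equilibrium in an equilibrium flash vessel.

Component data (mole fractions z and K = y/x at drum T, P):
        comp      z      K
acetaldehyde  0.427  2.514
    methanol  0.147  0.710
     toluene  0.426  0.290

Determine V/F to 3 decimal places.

V/F = 0.316

Rachford–Rice: g(V/F) = Σ zᵢ(Kᵢ−1)/(1+V/F(Kᵢ−1)) = 0.
Check two-phase: ΣzᵢKᵢ = 1.301 > 1 and Σzᵢ/Kᵢ = 1.846 > 1, so g(0) = 0.301 > 0 and g(1) = -0.846 < 0.
Newton–Raphson from V/F = 0.5:
  V/F = 0.500: g = -0.1508, g' = -0.850 → V/F = 0.323
  V/F = 0.323: g = -0.0050, g' = -0.818 → V/F = 0.316
Converged at V/F = 0.316.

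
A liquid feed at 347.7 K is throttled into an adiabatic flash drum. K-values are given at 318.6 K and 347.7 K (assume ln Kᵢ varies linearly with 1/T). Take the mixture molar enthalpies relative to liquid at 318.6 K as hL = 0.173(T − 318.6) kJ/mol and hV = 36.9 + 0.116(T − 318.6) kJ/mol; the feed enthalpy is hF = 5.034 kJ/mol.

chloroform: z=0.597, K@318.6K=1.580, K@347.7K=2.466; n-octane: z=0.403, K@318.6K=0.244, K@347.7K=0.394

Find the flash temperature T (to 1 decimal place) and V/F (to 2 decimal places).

Adiabatic flash: solve Rachford–Rice at each trial T, then check hF = ψ·hV(T) + (1−ψ)·hL(T).
  T = 318.6 K: K = (1.580, 0.244), RR gives ψ = 0.095, H_out = 3.500 kJ/mol
  T = 347.7 K: K = (2.466, 0.394), RR gives ψ = 0.710, H_out = 30.064 kJ/mol
  T = 333.1 K: K = (1.992, 0.313), RR gives ψ = 0.463, H_out = 19.199 kJ/mol
  T = 325.9 K: K = (1.780, 0.277), RR gives ψ = 0.309, H_out = 12.553 kJ/mol
  T = 322.2 K: K = (1.677, 0.260), RR gives ψ = 0.211, H_out = 8.380 kJ/mol
  T = 320.4 K: K = (1.628, 0.252), RR gives ψ = 0.156, H_out = 6.063 kJ/mol
Linear interpolation between T = 318.6 (H_out = 3.500) and T = 320.4 (H_out = 6.063) on hF = 5.034 gives T ≈ 319.7 K, at which ψ = 0.13.

T = 319.7 K, V/F = 0.13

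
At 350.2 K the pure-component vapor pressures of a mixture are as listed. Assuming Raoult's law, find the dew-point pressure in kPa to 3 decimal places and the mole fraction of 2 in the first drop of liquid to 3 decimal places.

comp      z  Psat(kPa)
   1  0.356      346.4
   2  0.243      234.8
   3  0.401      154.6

Pdew = 214.757 kPa, x_2 = 0.222

At the dew point ψ → 1, so Σzᵢ/Kᵢ = 1 with Kᵢ = Pᵢˢᵃᵗ/P ⇒ 1/P = Σzᵢ/Pᵢˢᵃᵗ.
1/P = 0.356/346.4 + 0.243/234.8 + 0.401/154.6 = 0.004656 ⇒ P = 214.757 kPa
xᵢ = zᵢP/Pᵢˢᵃᵗ ⇒ x_2 = 0.243·214.757/234.8 = 0.222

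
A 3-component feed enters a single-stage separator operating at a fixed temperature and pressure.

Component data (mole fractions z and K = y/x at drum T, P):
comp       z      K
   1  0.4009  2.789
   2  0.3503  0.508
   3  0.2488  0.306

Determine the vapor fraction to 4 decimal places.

ψ = 0.3559

Iterate (Newton) starting at ψ = 0.43:
  ψ = 0.4300: g = -0.05933, g' = -0.7897 → ψ = 0.3549
  ψ = 0.3549: g = 0.00081, g' = -0.8155 → ψ = 0.3559
Converged at ψ = 0.3559.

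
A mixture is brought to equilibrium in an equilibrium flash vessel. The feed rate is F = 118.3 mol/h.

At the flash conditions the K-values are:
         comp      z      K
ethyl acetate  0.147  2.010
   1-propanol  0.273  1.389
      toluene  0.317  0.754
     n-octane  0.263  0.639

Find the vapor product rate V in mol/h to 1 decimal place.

Material balance + equilibrium reduce to Σ zᵢ(Kᵢ−1)/(1+ψ(Kᵢ−1)) = 0.
Check two-phase: ΣzᵢKᵢ = 1.082 > 1 and Σzᵢ/Kᵢ = 1.102 > 1, so g(0) = 0.082 > 0 and g(1) = -0.102 < 0.
Newton–Raphson from ψ = 0.5:
  ψ = 0.500: g = -0.0172, g' = -0.171 → ψ = 0.399
  ψ = 0.399: g = 0.0003, g' = -0.177 → ψ = 0.401
Converged at ψ = 0.401.
Then V = ψ·F = 0.4010·118.3 = 47.4 mol/h and L = F − V = 70.9 mol/h.

V = 47.4 mol/h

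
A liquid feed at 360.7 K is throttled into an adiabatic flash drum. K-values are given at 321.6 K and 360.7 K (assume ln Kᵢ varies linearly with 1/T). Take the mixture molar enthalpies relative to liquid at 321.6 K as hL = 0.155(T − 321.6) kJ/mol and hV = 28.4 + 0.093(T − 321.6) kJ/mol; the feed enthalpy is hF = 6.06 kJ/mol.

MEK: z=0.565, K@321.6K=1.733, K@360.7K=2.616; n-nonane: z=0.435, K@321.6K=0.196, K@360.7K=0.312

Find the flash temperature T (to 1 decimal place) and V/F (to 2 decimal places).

T = 326.3 K, V/F = 0.19

Adiabatic flash: solve Rachford–Rice at each trial T, then check hF = ψ·hV(T) + (1−ψ)·hL(T).
  T = 321.6 K: K = (1.733, 0.196), RR gives ψ = 0.109, H_out = 3.104 kJ/mol
  T = 360.7 K: K = (2.616, 0.312), RR gives ψ = 0.552, H_out = 20.400 kJ/mol
  T = 341.1 K: K = (2.153, 0.250), RR gives ψ = 0.377, H_out = 13.263 kJ/mol
  T = 331.4 K: K = (1.939, 0.223), RR gives ψ = 0.263, H_out = 8.841 kJ/mol
  T = 326.5 K: K = (1.835, 0.209), RR gives ψ = 0.193, H_out = 6.186 kJ/mol
  T = 324.1 K: K = (1.785, 0.203), RR gives ψ = 0.154, H_out = 4.739 kJ/mol
Linear interpolation between T = 324.1 (H_out = 4.739) and T = 326.5 (H_out = 6.186) on hF = 6.06 gives T ≈ 326.3 K, at which ψ = 0.19.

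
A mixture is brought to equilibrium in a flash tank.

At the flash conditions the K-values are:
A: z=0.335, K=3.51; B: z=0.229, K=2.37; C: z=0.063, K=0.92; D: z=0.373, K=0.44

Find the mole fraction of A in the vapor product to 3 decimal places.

y_A = 0.372

Material balance + equilibrium reduce to Σ zᵢ(Kᵢ−1)/(1+β(Kᵢ−1)) = 0.
g(0) = ΣzᵢKᵢ − 1 = 0.941 and g(1) = 1 − Σzᵢ/Kᵢ = -0.108, so a root lies in (0, 1).
Newton–Raphson from β = 0.49:
  β = 0.490: g = 0.2717, g' = -0.801 → β = 0.829
  β = 0.829: g = 0.0244, g' = -0.725 → β = 0.863
Converged at β = 0.863.
Compositions from xᵢ = zᵢ/(1+β(Kᵢ−1)), yᵢ = Kᵢxᵢ:
  A: x = 0.106, y = 0.372
  B: x = 0.105, y = 0.249
  C: x = 0.068, y = 0.062
  D: x = 0.722, y = 0.317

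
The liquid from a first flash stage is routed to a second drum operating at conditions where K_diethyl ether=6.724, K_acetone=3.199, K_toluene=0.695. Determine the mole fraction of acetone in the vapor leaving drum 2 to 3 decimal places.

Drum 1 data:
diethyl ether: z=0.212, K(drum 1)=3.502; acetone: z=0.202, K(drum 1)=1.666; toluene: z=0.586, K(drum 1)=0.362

Drum 1:
Let ψ₁ = V/F and solve Σ zᵢ(Kᵢ−1)/(1+ψ₁(Kᵢ−1)) = 0.
Feasibility: ΣzᵢKᵢ = 1.291, Σzᵢ/Kᵢ = 1.801 — both > 1, two phases present.
Newton iteration, ψ₁⁰ = 0.42:
  ψ₁ = 0.420: g = -0.1470, g' = -0.815 → ψ₁ = 0.240
  ψ₁ = 0.240: g = 0.0062, g' = -0.918 → ψ₁ = 0.246
  ψ₁ = 0.246: g = 0.0000, g' = -0.910 → ψ₁ = 0.247
Converged at ψ₁ = 0.247.
Drum-1 compositions:
  diethyl ether: x = 0.131, y = 0.459
  acetone: x = 0.174, y = 0.289
  toluene: x = 0.695, y = 0.252
Drum-2 feed = drum-1 liquid: z₂ = (0.1311, 0.1735, 0.6954).
Drum 2:
Let ψ₂ = V/F and solve Σ zᵢ(Kᵢ−1)/(1+ψ₂(Kᵢ−1)) = 0.
Feasibility: ΣzᵢKᵢ = 1.920, Σzᵢ/Kᵢ = 1.074 — both > 1, two phases present.
Iterate (Newton) starting at ψ₂ = 0.5:
  ψ₂ = 0.500: g = 0.1258, g' = -0.568 → ψ₂ = 0.721
  ψ₂ = 0.721: g = 0.0220, g' = -0.395 → ψ₂ = 0.777
  ψ₂ = 0.777: g = 0.0007, g' = -0.370 → ψ₂ = 0.779
Converged at ψ₂ = 0.779.
  diethyl ether: x = 0.024, y = 0.162
  acetone: x = 0.064, y = 0.205
  toluene: x = 0.912, y = 0.634

y_acetone (drum 2) = 0.205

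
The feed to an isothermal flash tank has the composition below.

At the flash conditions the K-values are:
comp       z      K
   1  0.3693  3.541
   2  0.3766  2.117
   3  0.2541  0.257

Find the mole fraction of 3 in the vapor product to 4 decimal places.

y_3 = 0.1773

Rachford–Rice: g(β) = Σ zᵢ(Kᵢ−1)/(1+β(Kᵢ−1)) = 0.
Feasibility: ΣzᵢKᵢ = 2.1703, Σzᵢ/Kᵢ = 1.2709 — both > 1, two phases present.
Iterate (Newton) starting at β = 0.5:
  β = 0.5000: g = 0.38282, g' = -1.0111 → β = 0.8786
  β = 0.8786: g = -0.04119, g' = -1.5116 → β = 0.8514
  β = 0.8514: g = -0.00156, g' = -1.4008 → β = 0.8503
Converged at β = 0.8503.
Compositions from xᵢ = zᵢ/(1+β(Kᵢ−1)), yᵢ = Kᵢxᵢ:
  1: x = 0.1168, y = 0.4138
  2: x = 0.1932, y = 0.4089
  3: x = 0.6900, y = 0.1773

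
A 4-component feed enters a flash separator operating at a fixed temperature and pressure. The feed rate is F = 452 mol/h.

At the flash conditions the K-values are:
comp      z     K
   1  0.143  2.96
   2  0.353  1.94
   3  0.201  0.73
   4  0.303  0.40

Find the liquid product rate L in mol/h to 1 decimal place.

Iterate (Newton) starting at ψ = 0.66:
  ψ = 0.660: g = -0.0401, g' = -0.544 → ψ = 0.586
  ψ = 0.586: g = -0.0006, g' = -0.529 → ψ = 0.585
Converged at ψ = 0.585.
Then V = ψ·F = 0.5852·452 = 264.5 mol/h and L = F − V = 187.5 mol/h.

L = 187.5 mol/h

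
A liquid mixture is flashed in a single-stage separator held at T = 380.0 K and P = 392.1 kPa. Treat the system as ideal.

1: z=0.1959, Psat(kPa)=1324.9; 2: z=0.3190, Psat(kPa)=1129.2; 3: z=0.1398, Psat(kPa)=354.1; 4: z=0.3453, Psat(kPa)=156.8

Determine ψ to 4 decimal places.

Raoult's law: Kᵢ = Pᵢˢᵃᵗ/P = Pᵢˢᵃᵗ/392.1.
  K_1 = 1324.9/392.1 = 3.378985, K_2 = 1129.2/392.1 = 2.879878, K_3 = 354.1/392.1 = 0.903086, K_4 = 156.8/392.1 = 0.399898
Rachford–Rice: g(ψ) = Σ zᵢ(Kᵢ−1)/(1+ψ(Kᵢ−1)) = 0.
g(0) = ΣzᵢKᵢ − 1 = 0.8450 and g(1) = 1 − Σzᵢ/Kᵢ = -0.1870, so a root lies in (0, 1).
Iterate (Newton) starting at ψ = 0.5:
  ψ = 0.5000: g = 0.21170, g' = -0.7861 → ψ = 0.7693
  ψ = 0.7693: g = 0.01026, g' = -0.7574 → ψ = 0.7829
  ψ = 0.7829: g = -0.00004, g' = -0.7637 → ψ = 0.7828
Converged at ψ = 0.7828.

ψ = 0.7828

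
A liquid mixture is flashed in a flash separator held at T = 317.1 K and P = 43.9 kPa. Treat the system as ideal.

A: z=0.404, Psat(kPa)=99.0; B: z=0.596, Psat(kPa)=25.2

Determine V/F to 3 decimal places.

V/F = 0.474

Raoult's law: Kᵢ = Pᵢˢᵃᵗ/P = Pᵢˢᵃᵗ/43.9.
  K_A = 99.0/43.9 = 2.25513, K_B = 25.2/43.9 = 0.57403
Material balance + equilibrium reduce to Σ zᵢ(Kᵢ−1)/(1+V/F(Kᵢ−1)) = 0.
Feasibility: ΣzᵢKᵢ = 1.253, Σzᵢ/Kᵢ = 1.217 — both > 1, two phases present.
Iterate (Newton) starting at V/F = 0.54:
  V/F = 0.540: g = -0.0275, g' = -0.409 → V/F = 0.473
  V/F = 0.473: g = 0.0004, g' = -0.420 → V/F = 0.474
Converged at V/F = 0.474.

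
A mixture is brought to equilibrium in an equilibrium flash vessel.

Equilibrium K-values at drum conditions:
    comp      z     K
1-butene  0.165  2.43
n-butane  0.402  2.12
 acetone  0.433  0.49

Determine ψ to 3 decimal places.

ψ = 0.752

Let ψ = V/F and solve Σ zᵢ(Kᵢ−1)/(1+ψ(Kᵢ−1)) = 0.
Feasibility: ΣzᵢKᵢ = 1.465, Σzᵢ/Kᵢ = 1.141 — both > 1, two phases present.
Iterate (Newton) starting at ψ = 0.5:
  ψ = 0.500: g = 0.1298, g' = -0.525 → ψ = 0.747
  ψ = 0.747: g = 0.0023, g' = -0.522 → ψ = 0.752
Converged at ψ = 0.752.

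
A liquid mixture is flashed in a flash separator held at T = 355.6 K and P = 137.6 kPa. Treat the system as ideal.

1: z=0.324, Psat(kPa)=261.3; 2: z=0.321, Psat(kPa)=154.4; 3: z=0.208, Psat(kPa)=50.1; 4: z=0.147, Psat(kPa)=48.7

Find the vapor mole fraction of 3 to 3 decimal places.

Raoult's law: Kᵢ = Pᵢˢᵃᵗ/P = Pᵢˢᵃᵗ/137.6.
  K_1 = 261.3/137.6 = 1.89898, K_2 = 154.4/137.6 = 1.12209, K_3 = 50.1/137.6 = 0.36410, K_4 = 48.7/137.6 = 0.35392
Let ψ = V/F and solve Σ zᵢ(Kᵢ−1)/(1+ψ(Kᵢ−1)) = 0.
g(0) = ΣzᵢKᵢ − 1 = 0.103 and g(1) = 1 − Σzᵢ/Kᵢ = -0.443, so a root lies in (0, 1).
Iterate (Newton) starting at ψ = 0.5:
  ψ = 0.500: g = -0.0963, g' = -0.444 → ψ = 0.283
  ψ = 0.283: g = -0.0074, g' = -0.388 → ψ = 0.264
Converged at ψ = 0.264.
Compositions from xᵢ = zᵢ/(1+ψ(Kᵢ−1)), yᵢ = Kᵢxᵢ:
  1: x = 0.262, y = 0.497
  2: x = 0.311, y = 0.349
  3: x = 0.250, y = 0.091
  4: x = 0.177, y = 0.063

y_3 = 0.091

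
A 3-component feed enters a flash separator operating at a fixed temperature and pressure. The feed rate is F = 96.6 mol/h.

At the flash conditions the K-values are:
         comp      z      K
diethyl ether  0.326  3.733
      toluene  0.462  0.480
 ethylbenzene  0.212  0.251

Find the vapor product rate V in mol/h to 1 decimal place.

Rachford–Rice: g(β) = Σ zᵢ(Kᵢ−1)/(1+β(Kᵢ−1)) = 0.
Check two-phase: ΣzᵢKᵢ = 1.492 > 1 and Σzᵢ/Kᵢ = 1.894 > 1, so g(0) = 0.492 > 0 and g(1) = -0.894 < 0.
Newton iteration, β⁰ = 0.5:
  β = 0.500: g = -0.2020, g' = -0.967 → β = 0.291
  β = 0.291: g = 0.0101, g' = -1.123 → β = 0.300
Converged at β = 0.300.
Then V = β·F = 0.3001·96.6 = 29.0 mol/h and L = F − V = 67.6 mol/h.

V = 29.0 mol/h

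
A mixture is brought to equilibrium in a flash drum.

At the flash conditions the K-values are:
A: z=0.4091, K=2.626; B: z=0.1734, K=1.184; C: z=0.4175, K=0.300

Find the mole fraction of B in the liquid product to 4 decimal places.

x_B = 0.1606

Let ψ = V/F and solve Σ zᵢ(Kᵢ−1)/(1+ψ(Kᵢ−1)) = 0.
Check two-phase: ΣzᵢKᵢ = 1.4049 > 1 and Σzᵢ/Kᵢ = 1.6939 > 1, so g(0) = 0.4049 > 0 and g(1) = -0.6939 < 0.
Newton iteration, ψ⁰ = 0.46:
  ψ = 0.4600: g = -0.02108, g' = -0.8040 → ψ = 0.4338
  ψ = 0.4338: g = -0.00007, g' = -0.7988 → ψ = 0.4337
Converged at ψ = 0.4337.
Compositions from xᵢ = zᵢ/(1+ψ(Kᵢ−1)), yᵢ = Kᵢxᵢ:
  A: x = 0.2399, y = 0.6300
  B: x = 0.1606, y = 0.1901
  C: x = 0.5995, y = 0.1798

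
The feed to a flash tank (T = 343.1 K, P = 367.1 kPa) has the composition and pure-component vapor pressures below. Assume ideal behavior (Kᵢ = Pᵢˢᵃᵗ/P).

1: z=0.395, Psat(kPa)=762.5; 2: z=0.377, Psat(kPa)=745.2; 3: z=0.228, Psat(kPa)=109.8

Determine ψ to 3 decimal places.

Raoult's law: Kᵢ = Pᵢˢᵃᵗ/P = Pᵢˢᵃᵗ/367.1.
  K_1 = 762.5/367.1 = 2.07709, K_2 = 745.2/367.1 = 2.02996, K_3 = 109.8/367.1 = 0.29910
Material balance + equilibrium reduce to Σ zᵢ(Kᵢ−1)/(1+ψ(Kᵢ−1)) = 0.
Check two-phase: ΣzᵢKᵢ = 1.654 > 1 and Σzᵢ/Kᵢ = 1.138 > 1, so g(0) = 0.654 > 0 and g(1) = -0.138 < 0.
Newton iteration, ψ⁰ = 0.35:
  ψ = 0.350: g = 0.3826, g' = -0.654 → ψ = 0.935
  ψ = 0.935: g = -0.0535, g' = -1.159 → ψ = 0.889
  ψ = 0.889: g = -0.0035, g' = -1.016 → ψ = 0.885
Converged at ψ = 0.885.

ψ = 0.885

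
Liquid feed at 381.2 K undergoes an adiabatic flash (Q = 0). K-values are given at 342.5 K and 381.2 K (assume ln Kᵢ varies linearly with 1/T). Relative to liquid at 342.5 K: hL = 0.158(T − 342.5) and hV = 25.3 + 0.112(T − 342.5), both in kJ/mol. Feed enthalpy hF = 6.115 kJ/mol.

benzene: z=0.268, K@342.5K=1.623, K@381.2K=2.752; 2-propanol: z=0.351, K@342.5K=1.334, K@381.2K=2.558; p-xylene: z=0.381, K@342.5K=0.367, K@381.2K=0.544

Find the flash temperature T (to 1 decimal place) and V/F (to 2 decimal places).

T = 344.4 K, V/F = 0.23

Adiabatic flash: solve Rachford–Rice at each trial T, then check hF = ψ·hV(T) + (1−ψ)·hL(T).
  T = 342.5 K: K = (1.623, 1.334, 0.367), RR gives ψ = 0.143, H_out = 3.620 kJ/mol
  T = 381.2 K: K = (2.752, 2.558, 0.544), RR gives ψ = 1.000, H_out = 29.634 kJ/mol
  T = 361.9 K: K = (2.145, 1.881, 0.452), RR gives ψ = 0.744, H_out = 21.214 kJ/mol
  T = 352.2 K: K = (1.873, 1.592, 0.408), RR gives ψ = 0.507, H_out = 14.129 kJ/mol
  T = 347.4 K: K = (1.747, 1.460, 0.388), RR gives ψ = 0.352, H_out = 9.604 kJ/mol
  T = 344.9 K: K = (1.683, 1.395, 0.377), RR gives ψ = 0.254, H_out = 6.774 kJ/mol
Linear interpolation between T = 342.5 (H_out = 3.620) and T = 344.9 (H_out = 6.774) on hF = 6.115 gives T ≈ 344.4 K, at which ψ = 0.23.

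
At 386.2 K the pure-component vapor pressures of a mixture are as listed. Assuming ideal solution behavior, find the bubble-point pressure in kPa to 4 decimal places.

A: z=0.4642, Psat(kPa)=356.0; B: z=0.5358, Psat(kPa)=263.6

Pbub = 306.4921 kPa

At the bubble point ψ → 0, so ΣzᵢKᵢ = 1 with Kᵢ = Pᵢˢᵃᵗ/P ⇒ P = ΣzᵢPᵢˢᵃᵗ.
P = 0.4642·356.0 + 0.5358·263.6 = 306.4921 kPa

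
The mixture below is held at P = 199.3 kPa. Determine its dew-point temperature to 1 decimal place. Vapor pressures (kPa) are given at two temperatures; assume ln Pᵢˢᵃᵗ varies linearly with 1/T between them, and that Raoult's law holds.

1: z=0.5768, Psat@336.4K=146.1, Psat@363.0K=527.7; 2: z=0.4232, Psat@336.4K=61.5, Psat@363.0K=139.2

T = 357.2 K

Dew-point temperature: Σzᵢ·P/Pᵢˢᵃᵗ(T) = 1. Interpolate ln Pᵢˢᵃᵗ = aᵢ + bᵢ/T.
  T = 336.4 K: ΣzᵢP/Pᵢˢᵃᵗ = 2.1583
  T = 363.0 K: ΣzᵢP/Pᵢˢᵃᵗ = 0.8238
  T = 349.7 K: ΣzᵢP/Pᵢˢᵃᵗ = 1.3016
  T = 356.4 K: ΣzᵢP/Pᵢˢᵃᵗ = 1.0279
  T = 359.7 K: ΣzᵢP/Pᵢˢᵃᵗ = 0.9190
  T = 358.0 K: ΣzᵢP/Pᵢˢᵃᵗ = 0.9733
Interpolating between 356.4 K and 358.0 K gives T ≈ 357.2 K.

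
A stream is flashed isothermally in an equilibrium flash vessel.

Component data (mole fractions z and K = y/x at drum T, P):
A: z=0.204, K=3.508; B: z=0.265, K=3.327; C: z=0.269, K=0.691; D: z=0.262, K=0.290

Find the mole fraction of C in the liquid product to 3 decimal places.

x_C = 0.335

Material balance + equilibrium reduce to Σ zᵢ(Kᵢ−1)/(1+V/F(Kᵢ−1)) = 0.
g(0) = ΣzᵢKᵢ − 1 = 0.859 and g(1) = 1 − Σzᵢ/Kᵢ = -0.431, so a root lies in (0, 1).
Newton–Raphson from V/F = 0.5:
  V/F = 0.500: g = 0.1253, g' = -0.913 → V/F = 0.637
  V/F = 0.637: g = 0.0020, g' = -0.903 → V/F = 0.640
Converged at V/F = 0.640.
Compositions from xᵢ = zᵢ/(1+V/F(Kᵢ−1)), yᵢ = Kᵢxᵢ:
  A: x = 0.078, y = 0.275
  B: x = 0.107, y = 0.354
  C: x = 0.335, y = 0.232
  D: x = 0.480, y = 0.139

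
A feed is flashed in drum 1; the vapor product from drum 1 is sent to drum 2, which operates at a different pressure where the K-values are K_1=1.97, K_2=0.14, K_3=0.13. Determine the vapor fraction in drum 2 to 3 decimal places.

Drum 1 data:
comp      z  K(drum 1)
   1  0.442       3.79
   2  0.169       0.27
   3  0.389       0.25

V/F (drum 2) = 0.712

Drum 1:
Rachford–Rice: g(ψ₁) = Σ zᵢ(Kᵢ−1)/(1+ψ₁(Kᵢ−1)) = 0.
g(0) = ΣzᵢKᵢ − 1 = 0.818 and g(1) = 1 − Σzᵢ/Kᵢ = -1.299, so a root lies in (0, 1).
Iterate (Newton) starting at ψ₁ = 0.49:
  ψ₁ = 0.490: g = -0.1324, g' = -1.379 → ψ₁ = 0.394
Converged at ψ₁ = 0.394.
Drum-1 compositions:
  1: x = 0.211, y = 0.798
  2: x = 0.237, y = 0.064
  3: x = 0.552, y = 0.138
Drum-2 feed = drum-1 vapor: z₂ = (0.7979, 0.0641, 0.1381).
Drum 2:
Rachford–Rice: g(ψ₂) = Σ zᵢ(Kᵢ−1)/(1+ψ₂(Kᵢ−1)) = 0.
g(0) = ΣzᵢKᵢ − 1 = 0.599 and g(1) = 1 − Σzᵢ/Kᵢ = -0.925, so a root lies in (0, 1).
Newton iteration, ψ₂⁰ = 0.5:
  ψ₂ = 0.500: g = 0.2119, g' = -0.814 → ψ₂ = 0.761
  ψ₂ = 0.761: g = -0.0688, g' = -1.557 → ψ₂ = 0.716
  ψ₂ = 0.716: g = -0.0056, g' = -1.319 → ψ₂ = 0.712
Converged at ψ₂ = 0.712.
  1: x = 0.472, y = 0.930
  2: x = 0.165, y = 0.023
  3: x = 0.363, y = 0.047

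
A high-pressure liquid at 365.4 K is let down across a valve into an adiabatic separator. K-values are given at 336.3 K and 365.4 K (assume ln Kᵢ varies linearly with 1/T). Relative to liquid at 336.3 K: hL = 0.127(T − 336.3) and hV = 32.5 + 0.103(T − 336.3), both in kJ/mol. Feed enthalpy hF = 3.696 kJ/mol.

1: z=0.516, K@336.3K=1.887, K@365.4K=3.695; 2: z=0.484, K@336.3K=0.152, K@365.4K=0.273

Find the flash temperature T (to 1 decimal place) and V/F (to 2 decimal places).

T = 337.8 K, V/F = 0.11

Adiabatic flash: solve Rachford–Rice at each trial T, then check hF = ψ·hV(T) + (1−ψ)·hL(T).
  T = 336.3 K: K = (1.887, 0.152), RR gives ψ = 0.063, H_out = 2.042 kJ/mol
  T = 365.4 K: K = (3.695, 0.273), RR gives ψ = 0.530, H_out = 20.556 kJ/mol
  T = 350.9 K: K = (2.681, 0.206), RR gives ψ = 0.362, H_out = 13.500 kJ/mol
  T = 343.6 K: K = (2.258, 0.178), RR gives ψ = 0.243, H_out = 8.770 kJ/mol
  T = 340.0 K: K = (2.068, 0.165), RR gives ψ = 0.165, H_out = 5.809 kJ/mol
  T = 338.1 K: K = (1.974, 0.158), RR gives ψ = 0.116, H_out = 3.987 kJ/mol
Linear interpolation between T = 336.3 (H_out = 2.042) and T = 338.1 (H_out = 3.987) on hF = 3.696 gives T ≈ 337.8 K, at which ψ = 0.11.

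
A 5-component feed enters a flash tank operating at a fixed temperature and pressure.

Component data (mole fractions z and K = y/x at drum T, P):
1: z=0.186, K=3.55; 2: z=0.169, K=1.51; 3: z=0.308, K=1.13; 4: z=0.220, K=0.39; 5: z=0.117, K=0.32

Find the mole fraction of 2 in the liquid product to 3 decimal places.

x_2 = 0.135

Iterate (Newton) starting at β = 0.5:
  β = 0.500: g = 0.0011, g' = -0.560 → β = 0.502
Converged at β = 0.502.
Compositions from xᵢ = zᵢ/(1+β(Kᵢ−1)), yᵢ = Kᵢxᵢ:
  1: x = 0.082, y = 0.290
  2: x = 0.135, y = 0.203
  3: x = 0.289, y = 0.327
  4: x = 0.317, y = 0.124
  5: x = 0.178, y = 0.057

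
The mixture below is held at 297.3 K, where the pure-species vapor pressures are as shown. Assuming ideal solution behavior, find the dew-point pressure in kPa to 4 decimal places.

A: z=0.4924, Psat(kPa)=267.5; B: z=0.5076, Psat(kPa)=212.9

At the dew point ψ → 1, so Σzᵢ/Kᵢ = 1 with Kᵢ = Pᵢˢᵃᵗ/P ⇒ 1/P = Σzᵢ/Pᵢˢᵃᵗ.
1/P = 0.4924/267.5 + 0.5076/212.9 = 0.0042250 ⇒ P = 236.6883 kPa

Pdew = 236.6883 kPa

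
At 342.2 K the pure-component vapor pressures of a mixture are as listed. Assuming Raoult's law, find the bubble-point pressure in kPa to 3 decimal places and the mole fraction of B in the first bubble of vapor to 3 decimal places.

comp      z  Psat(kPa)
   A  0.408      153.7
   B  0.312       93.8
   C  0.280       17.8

Pbub = 96.959 kPa, y_B = 0.302

At the bubble point ψ → 0, so ΣzᵢKᵢ = 1 with Kᵢ = Pᵢˢᵃᵗ/P ⇒ P = ΣzᵢPᵢˢᵃᵗ.
P = 0.408·153.7 + 0.312·93.8 + 0.280·17.8 = 96.959 kPa
yᵢ = zᵢPᵢˢᵃᵗ/P ⇒ y_B = 0.312·93.8/96.959 = 0.302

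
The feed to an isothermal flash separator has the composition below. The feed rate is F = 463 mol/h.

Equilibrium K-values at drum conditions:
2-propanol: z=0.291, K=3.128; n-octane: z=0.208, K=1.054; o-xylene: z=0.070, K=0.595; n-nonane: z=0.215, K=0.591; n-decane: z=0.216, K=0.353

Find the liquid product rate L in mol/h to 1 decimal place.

Material balance + equilibrium reduce to Σ zᵢ(Kᵢ−1)/(1+ψ(Kᵢ−1)) = 0.
g(0) = ΣzᵢKᵢ − 1 = 0.374 and g(1) = 1 − Σzᵢ/Kᵢ = -0.384, so a root lies in (0, 1).
Iterate (Newton) starting at ψ = 0.5:
  ψ = 0.500: g = -0.0417, g' = -0.582 → ψ = 0.428
  ψ = 0.428: g = 0.0007, g' = -0.604 → ψ = 0.429
Converged at ψ = 0.429.
Then V = ψ·F = 0.4295·463 = 198.9 mol/h and L = F − V = 264.1 mol/h.

L = 264.1 mol/h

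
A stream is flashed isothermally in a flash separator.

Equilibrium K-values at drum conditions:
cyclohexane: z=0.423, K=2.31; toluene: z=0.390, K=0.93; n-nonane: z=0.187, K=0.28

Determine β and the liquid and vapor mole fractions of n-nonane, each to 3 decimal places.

β = 0.681, x_n-nonane = 0.367, y_n-nonane = 0.103

Iterate (Newton) starting at β = 0.49:
  β = 0.490: g = 0.1012, g' = -0.503 → β = 0.691
  β = 0.691: g = -0.0059, g' = -0.586 → β = 0.681
Converged at β = 0.681.
Compositions from xᵢ = zᵢ/(1+β(Kᵢ−1)), yᵢ = Kᵢxᵢ:
  cyclohexane: x = 0.224, y = 0.516
  toluene: x = 0.410, y = 0.381
  n-nonane: x = 0.367, y = 0.103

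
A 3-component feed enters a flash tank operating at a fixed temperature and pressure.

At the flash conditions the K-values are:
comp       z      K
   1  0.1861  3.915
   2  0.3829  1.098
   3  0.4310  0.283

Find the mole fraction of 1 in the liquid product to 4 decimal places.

Iterate (Newton) starting at ψ = 0.69:
  ψ = 0.6900: g = -0.39631, g' = -1.0455 → ψ = 0.3109
  ψ = 0.3109: g = -0.07671, g' = -0.8055 → ψ = 0.2157
  ψ = 0.2157: g = 0.00424, g' = -0.9097 → ψ = 0.2204
Converged at ψ = 0.2204.
Compositions from xᵢ = zᵢ/(1+ψ(Kᵢ−1)), yᵢ = Kᵢxᵢ:
  1: x = 0.1133, y = 0.4436
  2: x = 0.3748, y = 0.4115
  3: x = 0.5119, y = 0.1449

x_1 = 0.1133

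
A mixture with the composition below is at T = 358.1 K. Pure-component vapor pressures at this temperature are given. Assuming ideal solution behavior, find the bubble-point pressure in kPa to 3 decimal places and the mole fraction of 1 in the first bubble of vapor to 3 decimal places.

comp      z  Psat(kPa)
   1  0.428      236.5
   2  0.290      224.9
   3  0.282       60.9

At the bubble point ψ → 0, so ΣzᵢKᵢ = 1 with Kᵢ = Pᵢˢᵃᵗ/P ⇒ P = ΣzᵢPᵢˢᵃᵗ.
P = 0.428·236.5 + 0.290·224.9 + 0.282·60.9 = 183.617 kPa
yᵢ = zᵢPᵢˢᵃᵗ/P ⇒ y_1 = 0.428·236.5/183.617 = 0.551

Pbub = 183.617 kPa, y_1 = 0.551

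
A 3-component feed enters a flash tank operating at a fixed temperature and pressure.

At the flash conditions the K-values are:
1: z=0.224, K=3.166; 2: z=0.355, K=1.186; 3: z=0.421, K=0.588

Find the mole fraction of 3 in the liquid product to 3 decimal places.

Let β = V/F and solve Σ zᵢ(Kᵢ−1)/(1+β(Kᵢ−1)) = 0.
Check two-phase: ΣzᵢKᵢ = 1.378 > 1 and Σzᵢ/Kᵢ = 1.086 > 1, so g(0) = 0.378 > 0 and g(1) = -0.086 < 0.
Iterate (Newton) starting at β = 0.37:
  β = 0.370: g = 0.1265, g' = -0.434 → β = 0.661
  β = 0.661: g = 0.0198, g' = -0.322 → β = 0.723
  β = 0.723: g = 0.0003, g' = -0.314 → β = 0.724
Converged at β = 0.724.
Compositions from xᵢ = zᵢ/(1+β(Kᵢ−1)), yᵢ = Kᵢxᵢ:
  1: x = 0.087, y = 0.276
  2: x = 0.313, y = 0.371
  3: x = 0.600, y = 0.353

x_3 = 0.600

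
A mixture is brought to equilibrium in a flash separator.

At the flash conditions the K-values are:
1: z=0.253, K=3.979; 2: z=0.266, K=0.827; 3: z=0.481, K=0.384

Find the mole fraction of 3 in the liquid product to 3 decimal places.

Material balance + equilibrium reduce to Σ zᵢ(Kᵢ−1)/(1+β(Kᵢ−1)) = 0.
Feasibility: ΣzᵢKᵢ = 1.411, Σzᵢ/Kᵢ = 1.638 — both > 1, two phases present.
Newton iteration, β⁰ = 0.36:
  β = 0.360: g = -0.0661, g' = -0.833 → β = 0.281
  β = 0.281: g = 0.0039, g' = -0.942 → β = 0.285
Converged at β = 0.285.
Compositions from xᵢ = zᵢ/(1+β(Kᵢ−1)), yᵢ = Kᵢxᵢ:
  1: x = 0.137, y = 0.545
  2: x = 0.280, y = 0.231
  3: x = 0.583, y = 0.224

x_3 = 0.583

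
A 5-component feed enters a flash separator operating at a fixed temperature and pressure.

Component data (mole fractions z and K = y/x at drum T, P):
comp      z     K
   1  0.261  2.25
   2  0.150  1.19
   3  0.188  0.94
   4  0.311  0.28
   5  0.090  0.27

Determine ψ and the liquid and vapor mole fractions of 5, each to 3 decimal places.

ψ = 0.090, x_5 = 0.096, y_5 = 0.026

Rachford–Rice: g(ψ) = Σ zᵢ(Kᵢ−1)/(1+ψ(Kᵢ−1)) = 0.
Feasibility: ΣzᵢKᵢ = 1.054, Σzᵢ/Kᵢ = 1.886 — both > 1, two phases present.
Newton iteration, ψ⁰ = 0.5:
  ψ = 0.500: g = -0.2382, g' = -0.672 → ψ = 0.146
  ψ = 0.146: g = -0.0313, g' = -0.559 → ψ = 0.090
Converged at ψ = 0.090.
Compositions from xᵢ = zᵢ/(1+ψ(Kᵢ−1)), yᵢ = Kᵢxᵢ:
  1: x = 0.235, y = 0.528
  2: x = 0.147, y = 0.175
  3: x = 0.189, y = 0.178
  4: x = 0.333, y = 0.093
  5: x = 0.096, y = 0.026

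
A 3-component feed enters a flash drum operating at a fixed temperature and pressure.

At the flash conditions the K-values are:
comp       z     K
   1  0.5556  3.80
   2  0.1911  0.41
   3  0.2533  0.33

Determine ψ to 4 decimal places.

Material balance + equilibrium reduce to Σ zᵢ(Kᵢ−1)/(1+ψ(Kᵢ−1)) = 0.
g(0) = ΣzᵢKᵢ − 1 = 1.2732 and g(1) = 1 − Σzᵢ/Kᵢ = -0.3799, so a root lies in (0, 1).
Newton iteration, ψ⁰ = 0.63:
  ψ = 0.6300: g = 0.08972, g' = -1.0791 → ψ = 0.7131
  ψ = 0.7131: g = -0.00052, g' = -1.1003 → ψ = 0.7127
Converged at ψ = 0.7127.

ψ = 0.7127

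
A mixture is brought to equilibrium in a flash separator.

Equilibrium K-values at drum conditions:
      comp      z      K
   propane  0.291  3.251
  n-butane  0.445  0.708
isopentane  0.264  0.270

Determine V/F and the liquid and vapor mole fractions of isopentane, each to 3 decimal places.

V/F = 0.302, x_isopentane = 0.339, y_isopentane = 0.091

Rachford–Rice: g(V/F) = Σ zᵢ(Kᵢ−1)/(1+V/F(Kᵢ−1)) = 0.
Check two-phase: ΣzᵢKᵢ = 1.332 > 1 and Σzᵢ/Kᵢ = 1.696 > 1, so g(0) = 0.332 > 0 and g(1) = -0.696 < 0.
Newton–Raphson from V/F = 0.44:
  V/F = 0.440: g = -0.1039, g' = -0.727 → V/F = 0.297
  V/F = 0.297: g = 0.0041, g' = -0.804 → V/F = 0.302
Converged at V/F = 0.302.
Compositions from xᵢ = zᵢ/(1+V/F(Kᵢ−1)), yᵢ = Kᵢxᵢ:
  propane: x = 0.173, y = 0.563
  n-butane: x = 0.488, y = 0.346
  isopentane: x = 0.339, y = 0.091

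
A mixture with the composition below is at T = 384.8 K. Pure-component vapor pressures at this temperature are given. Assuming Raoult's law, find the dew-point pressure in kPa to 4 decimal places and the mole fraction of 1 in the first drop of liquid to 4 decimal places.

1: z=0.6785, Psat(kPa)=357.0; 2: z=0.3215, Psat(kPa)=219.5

At the dew point ψ → 1, so Σzᵢ/Kᵢ = 1 with Kᵢ = Pᵢˢᵃᵗ/P ⇒ 1/P = Σzᵢ/Pᵢˢᵃᵗ.
1/P = 0.6785/357.0 + 0.3215/219.5 = 0.0033653 ⇒ P = 297.1545 kPa
xᵢ = zᵢP/Pᵢˢᵃᵗ ⇒ x_1 = 0.6785·297.1545/357.0 = 0.5648

Pdew = 297.1545 kPa, x_1 = 0.5648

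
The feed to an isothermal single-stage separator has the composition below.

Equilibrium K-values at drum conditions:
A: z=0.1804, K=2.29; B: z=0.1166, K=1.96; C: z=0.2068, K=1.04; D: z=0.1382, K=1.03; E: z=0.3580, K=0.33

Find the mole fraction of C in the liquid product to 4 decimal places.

x_C = 0.2049

Material balance + equilibrium reduce to Σ zᵢ(Kᵢ−1)/(1+ψ(Kᵢ−1)) = 0.
Feasibility: ΣzᵢKᵢ = 1.1172, Σzᵢ/Kᵢ = 1.5561 — both > 1, two phases present.
Newton iteration, ψ⁰ = 0.32:
  ψ = 0.3200: g = -0.04270, g' = -0.4741 → ψ = 0.2299
  ψ = 0.2299: g = -0.00006, g' = -0.4757 → ψ = 0.2298
Converged at ψ = 0.2298.
Compositions from xᵢ = zᵢ/(1+ψ(Kᵢ−1)), yᵢ = Kᵢxᵢ:
  A: x = 0.1391, y = 0.3186
  B: x = 0.0955, y = 0.1872
  C: x = 0.2049, y = 0.2131
  D: x = 0.1373, y = 0.1414
  E: x = 0.4232, y = 0.1396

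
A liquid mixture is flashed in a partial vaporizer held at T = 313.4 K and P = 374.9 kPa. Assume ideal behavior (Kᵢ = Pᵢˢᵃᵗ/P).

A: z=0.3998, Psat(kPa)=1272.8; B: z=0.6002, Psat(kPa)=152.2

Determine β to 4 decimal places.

Raoult's law: Kᵢ = Pᵢˢᵃᵗ/P = Pᵢˢᵃᵗ/374.9.
  K_A = 1272.8/374.9 = 3.395039, K_B = 152.2/374.9 = 0.405975
Let β = V/F and solve Σ zᵢ(Kᵢ−1)/(1+β(Kᵢ−1)) = 0.
Check two-phase: ΣzᵢKᵢ = 1.6010 > 1 and Σzᵢ/Kᵢ = 1.5962 > 1, so g(0) = 0.6010 > 0 and g(1) = -0.5962 < 0.
Binary case is linear: z₁(K₁−1)(1+β(K₂−1)) + z₂(K₂−1)(1+β(K₁−1)) = 0
⇒ β = [z₁(K₁−1)+z₂(K₂−1)] / [−(K₁−1)(K₂−1)] = 0.60100/1.42271 = 0.4224

β = 0.4224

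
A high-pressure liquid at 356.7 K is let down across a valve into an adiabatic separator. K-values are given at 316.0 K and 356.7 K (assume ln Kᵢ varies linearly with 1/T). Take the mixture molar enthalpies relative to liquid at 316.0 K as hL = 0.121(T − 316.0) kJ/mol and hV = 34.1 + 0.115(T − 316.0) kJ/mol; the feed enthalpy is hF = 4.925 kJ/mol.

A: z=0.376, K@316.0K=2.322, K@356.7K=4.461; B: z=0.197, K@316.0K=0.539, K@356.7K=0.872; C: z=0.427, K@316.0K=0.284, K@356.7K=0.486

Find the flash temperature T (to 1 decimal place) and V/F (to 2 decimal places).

T = 317.2 K, V/F = 0.14

Adiabatic flash: solve Rachford–Rice at each trial T, then check hF = ψ·hV(T) + (1−ψ)·hL(T).
  T = 316.0 K: K = (2.322, 0.539, 0.284), RR gives ψ = 0.118, H_out = 4.024 kJ/mol
  T = 356.7 K: K = (4.461, 0.872, 0.486), RR gives ψ = 0.715, H_out = 29.119 kJ/mol
  T = 336.4 K: K = (3.285, 0.696, 0.378), RR gives ψ = 0.432, H_out = 17.153 kJ/mol
  T = 326.2 K: K = (2.777, 0.615, 0.329), RR gives ψ = 0.290, H_out = 11.099 kJ/mol
  T = 321.1 K: K = (2.543, 0.576, 0.306), RR gives ψ = 0.210, H_out = 7.759 kJ/mol
  T = 318.6 K: K = (2.433, 0.558, 0.295), RR gives ψ = 0.166, H_out = 5.989 kJ/mol
  T = 317.3 K: K = (2.377, 0.548, 0.290), RR gives ψ = 0.143, H_out = 5.024 kJ/mol
Linear interpolation between T = 316.0 (H_out = 4.024) and T = 317.3 (H_out = 5.024) on hF = 4.925 gives T ≈ 317.2 K, at which ψ = 0.14.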